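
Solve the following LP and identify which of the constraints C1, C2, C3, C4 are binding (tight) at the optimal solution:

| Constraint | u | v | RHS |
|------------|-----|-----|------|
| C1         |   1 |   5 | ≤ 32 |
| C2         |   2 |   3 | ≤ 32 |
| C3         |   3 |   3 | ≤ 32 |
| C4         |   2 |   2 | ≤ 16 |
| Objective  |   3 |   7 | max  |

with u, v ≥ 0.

At u = 2, v = 6, compute slack b - a·x for each constraint:
  C1: 32 − 32 = 0  (binding)
  C2: 32 − 22 = 10  (slack)
  C3: 32 − 24 = 8  (slack)
  C4: 16 − 16 = 0  (binding)

Optimal: u = 2, v = 6
Binding: C1, C4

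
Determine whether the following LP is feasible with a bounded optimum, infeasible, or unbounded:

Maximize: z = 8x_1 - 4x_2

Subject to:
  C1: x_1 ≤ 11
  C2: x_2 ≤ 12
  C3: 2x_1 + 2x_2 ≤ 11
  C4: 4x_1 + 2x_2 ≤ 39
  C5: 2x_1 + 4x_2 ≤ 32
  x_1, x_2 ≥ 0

Feasible with a bounded optimal solution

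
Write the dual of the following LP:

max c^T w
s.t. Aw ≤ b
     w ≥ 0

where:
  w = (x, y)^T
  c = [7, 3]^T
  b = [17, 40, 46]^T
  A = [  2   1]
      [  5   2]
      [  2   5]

Primal max cᵀx s.t. Ax ≤ b, x ≥ 0  →  Dual min bᵀy s.t. Aᵀy ≥ c, y ≥ 0.

Minimize: z = 17y1 + 40y2 + 46y3

Subject to:
  2y1 + 5y2 + 2y3 ≥ 7
  y1 + 2y2 + 5y3 ≥ 3
  y1, y2, y3 ≥ 0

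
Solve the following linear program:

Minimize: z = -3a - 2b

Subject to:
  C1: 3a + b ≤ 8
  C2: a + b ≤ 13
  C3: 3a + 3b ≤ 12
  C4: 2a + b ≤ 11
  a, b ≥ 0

Evaluate the objective at each vertex of the feasible region:
  z(0, 0) = 0
  z(2.667, 0) = -8
  z(2, 2) = -10  ←
  z(0, 4) = -8
The minimum is at a = 2, b = 2.

a = 2, b = 2, z = -10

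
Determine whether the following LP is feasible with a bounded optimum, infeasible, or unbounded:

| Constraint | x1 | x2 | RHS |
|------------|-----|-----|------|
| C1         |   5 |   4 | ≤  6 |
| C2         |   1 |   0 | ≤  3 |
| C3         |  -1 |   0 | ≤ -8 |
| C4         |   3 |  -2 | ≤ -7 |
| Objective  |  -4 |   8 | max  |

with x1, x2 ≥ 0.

Infeasible (no feasible solution exists)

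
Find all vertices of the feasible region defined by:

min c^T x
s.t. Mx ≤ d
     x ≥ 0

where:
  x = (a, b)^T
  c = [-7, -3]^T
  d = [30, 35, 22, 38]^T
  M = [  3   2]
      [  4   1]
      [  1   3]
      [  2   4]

(0, 0), (8.75, 0), (8, 3), (6.571, 5.143), (0, 7.333)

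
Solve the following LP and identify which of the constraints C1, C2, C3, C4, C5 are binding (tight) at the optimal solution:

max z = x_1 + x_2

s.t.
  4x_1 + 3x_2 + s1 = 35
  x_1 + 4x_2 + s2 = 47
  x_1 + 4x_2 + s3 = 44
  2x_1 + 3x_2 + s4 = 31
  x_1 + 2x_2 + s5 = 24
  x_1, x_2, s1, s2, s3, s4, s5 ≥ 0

At x_1 = 2, x_2 = 9, compute slack b - a·x for each constraint:
  C1: 35 − 35 = 0  (binding)
  C2: 47 − 38 = 9  (slack)
  C3: 44 − 38 = 6  (slack)
  C4: 31 − 31 = 0  (binding)
  C5: 24 − 20 = 4  (slack)

Optimal: x_1 = 2, x_2 = 9
Binding: C1, C4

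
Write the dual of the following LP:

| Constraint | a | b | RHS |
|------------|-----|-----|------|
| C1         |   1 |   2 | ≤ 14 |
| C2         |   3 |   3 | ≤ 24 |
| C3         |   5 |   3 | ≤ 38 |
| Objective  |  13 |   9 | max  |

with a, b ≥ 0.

Primal max cᵀx s.t. Ax ≤ b, x ≥ 0  →  Dual min bᵀy s.t. Aᵀy ≥ c, y ≥ 0.

Minimize: z = 14y1 + 24y2 + 38y3

Subject to:
  y1 + 3y2 + 5y3 ≥ 13
  2y1 + 3y2 + 3y3 ≥ 9
  y1, y2, y3 ≥ 0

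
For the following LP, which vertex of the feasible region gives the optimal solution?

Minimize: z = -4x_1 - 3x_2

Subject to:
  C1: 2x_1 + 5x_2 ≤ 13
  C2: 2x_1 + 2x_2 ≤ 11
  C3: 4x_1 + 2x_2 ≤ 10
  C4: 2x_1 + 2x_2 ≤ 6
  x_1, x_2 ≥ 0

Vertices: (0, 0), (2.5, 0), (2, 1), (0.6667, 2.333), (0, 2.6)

Evaluate the objective at each vertex of the feasible region:
  z(0, 0) = 0
  z(2.5, 0) = -10
  z(2, 1) = -11  ←
  z(0.6667, 2.333) = -9.667
  z(0, 2.6) = -7.8
The minimum is at x_1 = 2, x_2 = 1.

(2, 1)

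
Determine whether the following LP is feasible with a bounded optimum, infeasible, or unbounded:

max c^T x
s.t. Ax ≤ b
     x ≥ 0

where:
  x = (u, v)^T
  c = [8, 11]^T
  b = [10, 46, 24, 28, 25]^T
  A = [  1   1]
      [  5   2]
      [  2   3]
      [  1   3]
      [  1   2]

Feasible with a bounded optimal solution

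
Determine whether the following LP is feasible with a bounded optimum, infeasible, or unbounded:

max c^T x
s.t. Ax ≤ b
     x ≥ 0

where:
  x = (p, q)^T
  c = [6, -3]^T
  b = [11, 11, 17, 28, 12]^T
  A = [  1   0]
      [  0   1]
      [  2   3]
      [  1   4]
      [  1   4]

Feasible with a bounded optimal solution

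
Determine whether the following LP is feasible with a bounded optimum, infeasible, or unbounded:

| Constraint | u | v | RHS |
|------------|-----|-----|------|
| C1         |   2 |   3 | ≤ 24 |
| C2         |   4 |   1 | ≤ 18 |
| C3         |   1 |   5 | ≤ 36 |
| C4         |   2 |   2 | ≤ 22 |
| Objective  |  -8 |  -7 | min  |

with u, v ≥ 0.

Feasible with a bounded optimal solution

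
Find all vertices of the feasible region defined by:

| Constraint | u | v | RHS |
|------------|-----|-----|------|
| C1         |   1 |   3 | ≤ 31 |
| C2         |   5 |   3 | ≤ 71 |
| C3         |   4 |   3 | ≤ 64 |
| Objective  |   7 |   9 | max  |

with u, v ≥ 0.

(0, 0), (14.2, 0), (10, 7), (0, 10.33)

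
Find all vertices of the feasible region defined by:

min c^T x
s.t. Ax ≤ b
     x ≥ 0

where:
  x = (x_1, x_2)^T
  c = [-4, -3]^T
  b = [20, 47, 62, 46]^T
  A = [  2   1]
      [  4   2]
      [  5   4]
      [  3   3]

(0, 0), (10, 0), (6, 8), (0.6667, 14.67), (0, 15.33)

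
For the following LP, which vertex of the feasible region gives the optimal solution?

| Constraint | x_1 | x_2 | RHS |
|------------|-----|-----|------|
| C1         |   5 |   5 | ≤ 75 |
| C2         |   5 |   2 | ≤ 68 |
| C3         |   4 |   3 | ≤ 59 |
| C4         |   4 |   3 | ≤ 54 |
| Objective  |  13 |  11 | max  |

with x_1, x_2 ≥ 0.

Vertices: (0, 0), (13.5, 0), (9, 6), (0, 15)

Evaluate the objective at each vertex of the feasible region:
  z(0, 0) = 0
  z(13.5, 0) = 175.5
  z(9, 6) = 183  ←
  z(0, 15) = 165
The maximum is at x_1 = 9, x_2 = 6.

(9, 6)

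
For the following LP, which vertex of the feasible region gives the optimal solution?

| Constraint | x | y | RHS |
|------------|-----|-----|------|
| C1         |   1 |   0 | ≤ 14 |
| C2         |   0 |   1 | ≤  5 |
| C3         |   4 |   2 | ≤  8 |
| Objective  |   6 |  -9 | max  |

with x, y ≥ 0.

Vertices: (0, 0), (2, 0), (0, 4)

Evaluate the objective at each vertex of the feasible region:
  z(0, 0) = 0
  z(2, 0) = 12  ←
  z(0, 4) = -36
The maximum is at x = 2, y = 0.

(2, 0)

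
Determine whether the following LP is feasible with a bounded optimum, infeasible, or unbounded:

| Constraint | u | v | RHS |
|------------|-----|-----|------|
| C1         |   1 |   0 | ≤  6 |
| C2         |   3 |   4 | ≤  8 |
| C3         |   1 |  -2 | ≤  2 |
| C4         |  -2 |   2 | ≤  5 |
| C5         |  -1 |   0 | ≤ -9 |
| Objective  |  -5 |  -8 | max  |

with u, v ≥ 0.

Infeasible (no feasible solution exists)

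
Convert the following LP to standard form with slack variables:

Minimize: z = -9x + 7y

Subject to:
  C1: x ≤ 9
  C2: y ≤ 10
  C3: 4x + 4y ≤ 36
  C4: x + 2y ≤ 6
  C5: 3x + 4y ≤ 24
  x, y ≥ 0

min z = -9x + 7y

s.t.
  x + s1 = 9
  y + s2 = 10
  4x + 4y + s3 = 36
  x + 2y + s4 = 6
  3x + 4y + s5 = 24
  x, y, s1, s2, s3, s4, s5 ≥ 0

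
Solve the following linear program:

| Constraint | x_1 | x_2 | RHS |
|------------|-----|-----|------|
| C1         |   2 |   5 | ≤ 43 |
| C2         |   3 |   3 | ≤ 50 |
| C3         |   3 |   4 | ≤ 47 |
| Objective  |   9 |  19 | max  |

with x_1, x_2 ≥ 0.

Evaluate the objective at each vertex of the feasible region:
  z(0, 0) = 0
  z(15.67, 0) = 141
  z(9, 5) = 176  ←
  z(0, 8.6) = 163.4
The maximum is at x_1 = 9, x_2 = 5.

x_1 = 9, x_2 = 5, z = 176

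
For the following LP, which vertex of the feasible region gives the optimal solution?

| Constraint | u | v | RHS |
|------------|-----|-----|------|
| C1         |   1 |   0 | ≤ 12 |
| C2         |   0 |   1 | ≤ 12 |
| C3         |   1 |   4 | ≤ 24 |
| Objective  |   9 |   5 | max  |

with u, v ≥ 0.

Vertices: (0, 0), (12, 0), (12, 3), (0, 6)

Evaluate the objective at each vertex of the feasible region:
  z(0, 0) = 0
  z(12, 0) = 108
  z(12, 3) = 123  ←
  z(0, 6) = 30
The maximum is at u = 12, v = 3.

(12, 3)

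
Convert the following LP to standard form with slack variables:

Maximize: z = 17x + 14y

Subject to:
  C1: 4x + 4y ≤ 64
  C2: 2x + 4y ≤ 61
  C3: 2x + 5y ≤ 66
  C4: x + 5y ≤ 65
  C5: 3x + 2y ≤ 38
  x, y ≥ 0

max z = 17x + 14y

s.t.
  4x + 4y + s1 = 64
  2x + 4y + s2 = 61
  2x + 5y + s3 = 66
  x + 5y + s4 = 65
  3x + 2y + s5 = 38
  x, y, s1, s2, s3, s4, s5 ≥ 0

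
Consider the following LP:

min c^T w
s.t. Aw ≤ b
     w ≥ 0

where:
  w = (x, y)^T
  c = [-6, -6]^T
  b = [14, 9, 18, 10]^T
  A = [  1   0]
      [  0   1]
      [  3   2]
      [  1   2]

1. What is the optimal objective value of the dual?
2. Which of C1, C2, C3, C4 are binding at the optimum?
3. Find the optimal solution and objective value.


1. -42
2. C3, C4
3. x = 4, y = 3, z = -42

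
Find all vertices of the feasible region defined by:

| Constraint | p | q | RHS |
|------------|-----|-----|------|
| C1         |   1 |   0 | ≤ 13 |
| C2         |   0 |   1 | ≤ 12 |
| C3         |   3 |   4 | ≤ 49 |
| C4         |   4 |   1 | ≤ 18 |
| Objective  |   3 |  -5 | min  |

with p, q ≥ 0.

(0, 0), (4.5, 0), (1.769, 10.92), (0.3333, 12), (0, 12)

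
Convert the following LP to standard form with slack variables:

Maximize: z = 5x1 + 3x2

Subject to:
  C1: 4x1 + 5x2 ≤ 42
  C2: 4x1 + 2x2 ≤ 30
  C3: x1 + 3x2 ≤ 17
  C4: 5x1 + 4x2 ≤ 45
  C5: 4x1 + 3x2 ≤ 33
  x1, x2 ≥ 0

max z = 5x1 + 3x2

s.t.
  4x1 + 5x2 + s1 = 42
  4x1 + 2x2 + s2 = 30
  x1 + 3x2 + s3 = 17
  5x1 + 4x2 + s4 = 45
  4x1 + 3x2 + s5 = 33
  x1, x2, s1, s2, s3, s4, s5 ≥ 0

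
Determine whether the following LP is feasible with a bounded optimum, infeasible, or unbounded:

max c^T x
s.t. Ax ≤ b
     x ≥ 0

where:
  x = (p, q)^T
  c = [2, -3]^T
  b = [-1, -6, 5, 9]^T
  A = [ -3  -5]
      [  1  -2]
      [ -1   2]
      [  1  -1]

Infeasible (no feasible solution exists)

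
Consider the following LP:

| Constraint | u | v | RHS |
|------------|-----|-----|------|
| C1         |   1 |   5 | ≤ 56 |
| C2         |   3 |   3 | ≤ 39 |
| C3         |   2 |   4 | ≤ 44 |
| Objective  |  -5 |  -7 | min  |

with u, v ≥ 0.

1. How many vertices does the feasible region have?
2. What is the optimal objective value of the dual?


1. 4
2. -83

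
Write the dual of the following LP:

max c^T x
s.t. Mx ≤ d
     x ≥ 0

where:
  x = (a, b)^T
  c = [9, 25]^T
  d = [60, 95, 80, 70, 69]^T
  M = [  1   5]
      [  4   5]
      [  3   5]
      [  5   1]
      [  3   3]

Primal max cᵀx s.t. Ax ≤ b, x ≥ 0  →  Dual min bᵀy s.t. Aᵀy ≥ c, y ≥ 0.

Minimize: z = 60y1 + 95y2 + 80y3 + 70y4 + 69y5

Subject to:
  y1 + 4y2 + 3y3 + 5y4 + 3y5 ≥ 9
  5y1 + 5y2 + 5y3 + y4 + 3y5 ≥ 25
  y1, y2, y3, y4, y5 ≥ 0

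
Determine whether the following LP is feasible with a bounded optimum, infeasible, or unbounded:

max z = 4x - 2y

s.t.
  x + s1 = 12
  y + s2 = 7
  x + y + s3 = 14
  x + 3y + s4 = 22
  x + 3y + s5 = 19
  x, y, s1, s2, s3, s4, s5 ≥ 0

Feasible with a bounded optimal solution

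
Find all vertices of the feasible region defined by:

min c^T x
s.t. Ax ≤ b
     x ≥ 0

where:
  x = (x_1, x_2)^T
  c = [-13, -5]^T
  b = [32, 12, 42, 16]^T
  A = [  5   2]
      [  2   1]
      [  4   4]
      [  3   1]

(0, 0), (5.333, 0), (4, 4), (1.5, 9), (0, 10.5)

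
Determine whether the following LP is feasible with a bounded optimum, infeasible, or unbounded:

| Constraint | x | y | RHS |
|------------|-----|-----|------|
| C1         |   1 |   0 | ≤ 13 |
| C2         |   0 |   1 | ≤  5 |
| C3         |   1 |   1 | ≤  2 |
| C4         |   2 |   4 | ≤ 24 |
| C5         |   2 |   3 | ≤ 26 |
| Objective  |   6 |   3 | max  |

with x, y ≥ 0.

Feasible with a bounded optimal solution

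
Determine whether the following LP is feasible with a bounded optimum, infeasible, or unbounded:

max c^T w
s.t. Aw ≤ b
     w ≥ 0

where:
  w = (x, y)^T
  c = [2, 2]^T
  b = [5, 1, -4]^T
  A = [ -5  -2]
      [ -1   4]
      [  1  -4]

Infeasible (no feasible solution exists)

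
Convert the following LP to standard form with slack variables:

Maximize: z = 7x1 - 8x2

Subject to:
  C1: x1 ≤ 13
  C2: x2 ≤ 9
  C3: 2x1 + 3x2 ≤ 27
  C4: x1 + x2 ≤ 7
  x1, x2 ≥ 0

max z = 7x1 - 8x2

s.t.
  x1 + s1 = 13
  x2 + s2 = 9
  2x1 + 3x2 + s3 = 27
  x1 + x2 + s4 = 7
  x1, x2, s1, s2, s3, s4 ≥ 0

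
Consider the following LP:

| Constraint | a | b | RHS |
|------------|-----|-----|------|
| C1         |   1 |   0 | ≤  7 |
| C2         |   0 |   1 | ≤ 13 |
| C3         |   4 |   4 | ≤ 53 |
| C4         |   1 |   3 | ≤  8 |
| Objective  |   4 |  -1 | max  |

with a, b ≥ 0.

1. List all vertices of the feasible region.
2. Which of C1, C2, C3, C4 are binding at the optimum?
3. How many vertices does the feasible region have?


1. (0, 0), (7, 0), (7, 0.3333), (0, 2.667)
2. C1
3. 4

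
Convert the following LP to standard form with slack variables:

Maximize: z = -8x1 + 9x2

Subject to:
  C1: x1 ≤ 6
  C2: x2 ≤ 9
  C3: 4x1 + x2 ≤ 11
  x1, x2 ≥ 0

max z = -8x1 + 9x2

s.t.
  x1 + s1 = 6
  x2 + s2 = 9
  4x1 + x2 + s3 = 11
  x1, x2, s1, s2, s3 ≥ 0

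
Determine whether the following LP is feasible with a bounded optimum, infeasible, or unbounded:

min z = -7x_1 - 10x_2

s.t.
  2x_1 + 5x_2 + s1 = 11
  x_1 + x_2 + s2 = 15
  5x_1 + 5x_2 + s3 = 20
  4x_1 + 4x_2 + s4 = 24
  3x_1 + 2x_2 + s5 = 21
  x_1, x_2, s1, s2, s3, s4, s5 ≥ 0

Feasible with a bounded optimal solution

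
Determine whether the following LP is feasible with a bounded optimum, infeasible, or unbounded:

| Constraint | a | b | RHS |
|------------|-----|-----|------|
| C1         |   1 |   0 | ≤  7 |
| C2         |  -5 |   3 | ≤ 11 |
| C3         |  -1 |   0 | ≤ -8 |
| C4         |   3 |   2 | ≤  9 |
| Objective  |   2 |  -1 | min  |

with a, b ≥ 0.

Infeasible (no feasible solution exists)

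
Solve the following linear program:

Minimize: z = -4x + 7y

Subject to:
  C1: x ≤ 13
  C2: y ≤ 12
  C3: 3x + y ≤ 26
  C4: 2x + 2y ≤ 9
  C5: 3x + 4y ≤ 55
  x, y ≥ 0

Evaluate the objective at each vertex of the feasible region:
  z(0, 0) = 0
  z(4.5, 0) = -18  ←
  z(0, 4.5) = 31.5
The minimum is at x = 4.5, y = 0.

x = 4.5, y = 0, z = -18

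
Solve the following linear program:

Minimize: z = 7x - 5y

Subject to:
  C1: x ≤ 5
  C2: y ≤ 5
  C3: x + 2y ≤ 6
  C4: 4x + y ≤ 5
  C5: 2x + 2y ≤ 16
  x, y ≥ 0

Evaluate the objective at each vertex of the feasible region:
  z(0, 0) = 0
  z(1.25, 0) = 8.75
  z(0.5714, 2.714) = -9.571
  z(0, 3) = -15  ←
The minimum is at x = 0, y = 3.

x = 0, y = 3, z = -15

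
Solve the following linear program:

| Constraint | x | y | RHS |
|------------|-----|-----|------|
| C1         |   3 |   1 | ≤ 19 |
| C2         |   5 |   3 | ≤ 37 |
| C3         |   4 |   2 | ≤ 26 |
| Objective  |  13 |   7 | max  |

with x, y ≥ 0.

Evaluate the objective at each vertex of the feasible region:
  z(0, 0) = 0
  z(6.333, 0) = 82.33
  z(6, 1) = 85
  z(2, 9) = 89  ←
  z(0, 12.33) = 86.33
The maximum is at x = 2, y = 9.

x = 2, y = 9, z = 89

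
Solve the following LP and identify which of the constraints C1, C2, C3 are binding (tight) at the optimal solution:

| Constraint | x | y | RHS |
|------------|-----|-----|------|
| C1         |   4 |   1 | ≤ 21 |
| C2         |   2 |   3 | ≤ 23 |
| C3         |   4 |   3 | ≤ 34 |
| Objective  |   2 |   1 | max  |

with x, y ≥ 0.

At x = 4, y = 5, compute slack b - a·x for each constraint:
  C1: 21 − 21 = 0  (binding)
  C2: 23 − 23 = 0  (binding)
  C3: 34 − 31 = 3  (slack)

Optimal: x = 4, y = 5
Binding: C1, C2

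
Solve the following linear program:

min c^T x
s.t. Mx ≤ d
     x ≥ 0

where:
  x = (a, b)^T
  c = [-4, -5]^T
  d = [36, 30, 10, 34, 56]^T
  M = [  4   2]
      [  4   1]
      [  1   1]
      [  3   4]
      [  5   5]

Evaluate the objective at each vertex of the feasible region:
  z(0, 0) = 0
  z(7.5, 0) = -30
  z(6.667, 3.333) = -43.33
  z(6, 4) = -44  ←
  z(0, 8.5) = -42.5
The minimum is at a = 6, b = 4.

a = 6, b = 4, z = -44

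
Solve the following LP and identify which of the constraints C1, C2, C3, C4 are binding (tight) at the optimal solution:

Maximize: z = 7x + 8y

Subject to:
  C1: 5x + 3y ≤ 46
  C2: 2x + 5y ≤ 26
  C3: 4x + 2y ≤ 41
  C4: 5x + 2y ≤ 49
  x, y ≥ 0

At x = 8, y = 2, compute slack b - a·x for each constraint:
  C1: 46 − 46 = 0  (binding)
  C2: 26 − 26 = 0  (binding)
  C3: 41 − 36 = 5  (slack)
  C4: 49 − 44 = 5  (slack)

Optimal: x = 8, y = 2
Binding: C1, C2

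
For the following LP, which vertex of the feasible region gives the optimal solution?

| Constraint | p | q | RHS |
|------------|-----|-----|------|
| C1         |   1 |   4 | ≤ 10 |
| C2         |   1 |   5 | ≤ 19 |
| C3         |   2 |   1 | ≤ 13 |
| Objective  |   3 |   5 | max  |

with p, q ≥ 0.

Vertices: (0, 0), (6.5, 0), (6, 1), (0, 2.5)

Evaluate the objective at each vertex of the feasible region:
  z(0, 0) = 0
  z(6.5, 0) = 19.5
  z(6, 1) = 23  ←
  z(0, 2.5) = 12.5
The maximum is at p = 6, q = 1.

(6, 1)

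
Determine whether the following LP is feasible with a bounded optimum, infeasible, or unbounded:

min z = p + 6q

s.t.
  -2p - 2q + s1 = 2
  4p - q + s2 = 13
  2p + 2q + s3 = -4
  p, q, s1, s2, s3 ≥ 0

Infeasible (no feasible solution exists)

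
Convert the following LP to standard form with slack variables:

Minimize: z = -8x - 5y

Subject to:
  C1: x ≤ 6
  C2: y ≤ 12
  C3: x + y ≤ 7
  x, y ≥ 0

min z = -8x - 5y

s.t.
  x + s1 = 6
  y + s2 = 12
  x + y + s3 = 7
  x, y, s1, s2, s3 ≥ 0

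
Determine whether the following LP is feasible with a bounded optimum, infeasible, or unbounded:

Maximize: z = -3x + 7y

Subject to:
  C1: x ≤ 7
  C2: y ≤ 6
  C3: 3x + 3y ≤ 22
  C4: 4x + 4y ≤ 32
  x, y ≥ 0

Feasible with a bounded optimal solution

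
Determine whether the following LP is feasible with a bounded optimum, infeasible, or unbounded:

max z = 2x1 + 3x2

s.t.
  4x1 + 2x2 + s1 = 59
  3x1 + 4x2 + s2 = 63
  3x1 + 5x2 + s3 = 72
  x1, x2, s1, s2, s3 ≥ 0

Feasible with a bounded optimal solution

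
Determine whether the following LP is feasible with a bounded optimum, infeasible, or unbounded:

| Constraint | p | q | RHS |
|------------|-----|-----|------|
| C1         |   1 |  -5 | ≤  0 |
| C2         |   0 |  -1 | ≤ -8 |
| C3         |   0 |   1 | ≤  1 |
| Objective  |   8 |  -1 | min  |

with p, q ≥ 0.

Infeasible (no feasible solution exists)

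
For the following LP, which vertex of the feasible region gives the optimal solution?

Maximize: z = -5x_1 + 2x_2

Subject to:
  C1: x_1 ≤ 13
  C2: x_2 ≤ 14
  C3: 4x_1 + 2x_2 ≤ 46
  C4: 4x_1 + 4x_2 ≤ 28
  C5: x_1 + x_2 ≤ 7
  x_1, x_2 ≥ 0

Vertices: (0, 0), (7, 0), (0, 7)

Evaluate the objective at each vertex of the feasible region:
  z(0, 0) = 0
  z(7, 0) = -35
  z(0, 7) = 14  ←
The maximum is at x_1 = 0, x_2 = 7.

(0, 7)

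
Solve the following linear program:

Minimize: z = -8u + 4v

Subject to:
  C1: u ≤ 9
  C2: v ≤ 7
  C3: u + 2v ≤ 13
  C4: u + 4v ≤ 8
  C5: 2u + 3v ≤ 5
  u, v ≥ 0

Evaluate the objective at each vertex of the feasible region:
  z(0, 0) = 0
  z(2.5, 0) = -20  ←
  z(0, 1.667) = 6.667
The minimum is at u = 2.5, v = 0.

u = 2.5, v = 0, z = -20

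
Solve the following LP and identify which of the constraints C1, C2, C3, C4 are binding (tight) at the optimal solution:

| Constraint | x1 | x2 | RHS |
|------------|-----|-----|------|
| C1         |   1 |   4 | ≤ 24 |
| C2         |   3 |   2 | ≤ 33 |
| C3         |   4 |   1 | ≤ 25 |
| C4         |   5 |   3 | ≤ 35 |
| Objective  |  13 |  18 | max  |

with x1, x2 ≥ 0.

At x1 = 4, x2 = 5, compute slack b - a·x for each constraint:
  C1: 24 − 24 = 0  (binding)
  C2: 33 − 22 = 11  (slack)
  C3: 25 − 21 = 4  (slack)
  C4: 35 − 35 = 0  (binding)

Optimal: x1 = 4, x2 = 5
Binding: C1, C4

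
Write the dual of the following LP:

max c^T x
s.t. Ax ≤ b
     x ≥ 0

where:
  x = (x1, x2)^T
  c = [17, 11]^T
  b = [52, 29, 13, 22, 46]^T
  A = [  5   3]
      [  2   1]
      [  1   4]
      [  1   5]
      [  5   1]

Primal max cᵀx s.t. Ax ≤ b, x ≥ 0  →  Dual min bᵀy s.t. Aᵀy ≥ c, y ≥ 0.

Minimize: z = 52y1 + 29y2 + 13y3 + 22y4 + 46y5

Subject to:
  5y1 + 2y2 + y3 + y4 + 5y5 ≥ 17
  3y1 + y2 + 4y3 + 5y4 + y5 ≥ 11
  y1, y2, y3, y4, y5 ≥ 0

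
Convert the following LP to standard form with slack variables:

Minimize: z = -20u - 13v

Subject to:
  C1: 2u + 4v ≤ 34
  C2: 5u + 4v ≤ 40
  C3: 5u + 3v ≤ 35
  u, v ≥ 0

min z = -20u - 13v

s.t.
  2u + 4v + s1 = 34
  5u + 4v + s2 = 40
  5u + 3v + s3 = 35
  u, v, s1, s2, s3 ≥ 0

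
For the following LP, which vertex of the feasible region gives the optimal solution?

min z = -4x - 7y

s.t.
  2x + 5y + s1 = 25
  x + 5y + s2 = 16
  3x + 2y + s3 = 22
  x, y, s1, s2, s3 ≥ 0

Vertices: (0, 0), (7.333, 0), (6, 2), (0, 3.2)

Evaluate the objective at each vertex of the feasible region:
  z(0, 0) = 0
  z(7.333, 0) = -29.33
  z(6, 2) = -38  ←
  z(0, 3.2) = -22.4
The minimum is at x = 6, y = 2.

(6, 2)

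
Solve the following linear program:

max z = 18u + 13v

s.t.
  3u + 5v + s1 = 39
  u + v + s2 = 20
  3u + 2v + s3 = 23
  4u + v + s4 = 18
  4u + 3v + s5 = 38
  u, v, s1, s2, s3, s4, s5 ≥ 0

Evaluate the objective at each vertex of the feasible region:
  z(0, 0) = 0
  z(4.5, 0) = 81
  z(3, 6) = 132  ←
  z(0, 7.8) = 101.4
The maximum is at u = 3, v = 6.

u = 3, v = 6, z = 132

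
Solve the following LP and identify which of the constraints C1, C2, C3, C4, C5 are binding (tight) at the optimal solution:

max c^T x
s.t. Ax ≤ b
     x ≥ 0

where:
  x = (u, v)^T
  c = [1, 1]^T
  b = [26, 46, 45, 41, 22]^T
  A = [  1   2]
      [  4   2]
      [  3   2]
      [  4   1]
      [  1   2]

At u = 8, v = 7, compute slack b - a·x for each constraint:
  C1: 26 − 22 = 4  (slack)
  C2: 46 − 46 = 0  (binding)
  C3: 45 − 38 = 7  (slack)
  C4: 41 − 39 = 2  (slack)
  C5: 22 − 22 = 0  (binding)

Optimal: u = 8, v = 7
Binding: C2, C5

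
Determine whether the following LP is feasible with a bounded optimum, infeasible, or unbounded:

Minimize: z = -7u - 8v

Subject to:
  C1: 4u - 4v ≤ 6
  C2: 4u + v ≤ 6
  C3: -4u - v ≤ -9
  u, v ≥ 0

Infeasible (no feasible solution exists)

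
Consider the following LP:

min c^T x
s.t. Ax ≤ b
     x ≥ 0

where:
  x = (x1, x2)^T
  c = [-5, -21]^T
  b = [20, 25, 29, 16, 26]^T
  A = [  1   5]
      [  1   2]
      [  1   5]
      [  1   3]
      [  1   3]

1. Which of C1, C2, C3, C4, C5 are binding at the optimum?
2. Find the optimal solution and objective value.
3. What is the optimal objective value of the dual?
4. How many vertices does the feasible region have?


1. C1, C4
2. x1 = 10, x2 = 2, z = -92
3. -92
4. 4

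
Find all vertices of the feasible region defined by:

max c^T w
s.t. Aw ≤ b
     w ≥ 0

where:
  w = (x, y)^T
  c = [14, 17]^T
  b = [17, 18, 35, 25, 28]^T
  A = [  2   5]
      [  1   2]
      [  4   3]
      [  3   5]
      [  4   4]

(0, 0), (7, 0), (6, 1), (0, 3.4)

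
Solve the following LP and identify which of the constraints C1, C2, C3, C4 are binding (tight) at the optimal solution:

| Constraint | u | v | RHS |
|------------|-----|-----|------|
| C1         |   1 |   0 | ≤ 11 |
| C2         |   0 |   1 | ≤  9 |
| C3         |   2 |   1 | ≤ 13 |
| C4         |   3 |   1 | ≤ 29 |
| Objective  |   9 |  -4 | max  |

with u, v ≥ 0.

At u = 6.5, v = 0, compute slack b - a·x for each constraint:
  C1: 11 − 6.5 = 4.5  (slack)
  C2: 9 − 0 = 9  (slack)
  C3: 13 − 13 = 0  (binding)
  C4: 29 − 19.5 = 9.5  (slack)

Optimal: u = 6.5, v = 0
Binding: C3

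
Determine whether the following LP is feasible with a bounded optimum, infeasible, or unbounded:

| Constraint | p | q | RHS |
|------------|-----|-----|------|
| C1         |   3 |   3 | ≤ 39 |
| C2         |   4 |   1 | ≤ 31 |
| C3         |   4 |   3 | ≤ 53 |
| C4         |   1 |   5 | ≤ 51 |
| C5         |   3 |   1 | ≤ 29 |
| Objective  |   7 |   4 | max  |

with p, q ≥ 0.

Feasible with a bounded optimal solution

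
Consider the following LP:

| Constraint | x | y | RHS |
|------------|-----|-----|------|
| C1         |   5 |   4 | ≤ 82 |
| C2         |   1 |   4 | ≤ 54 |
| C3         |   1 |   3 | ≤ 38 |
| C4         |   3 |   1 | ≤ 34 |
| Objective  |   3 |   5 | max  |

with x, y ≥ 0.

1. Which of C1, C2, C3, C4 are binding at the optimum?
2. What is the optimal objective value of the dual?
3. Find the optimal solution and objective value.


1. C3, C4
2. 74
3. x = 8, y = 10, z = 74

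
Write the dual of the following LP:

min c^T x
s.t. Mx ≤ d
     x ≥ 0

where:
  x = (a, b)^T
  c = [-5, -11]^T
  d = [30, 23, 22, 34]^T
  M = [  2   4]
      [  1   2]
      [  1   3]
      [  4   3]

Primal min cᵀx s.t. Ax ≤ b, x ≥ 0  →  Dual max −bᵀy s.t. Aᵀy ≥ −c, y ≥ 0.

Maximize: z = -30y1 - 23y2 - 22y3 - 34y4

Subject to:
  2y1 + y2 + y3 + 4y4 ≥ 5
  4y1 + 2y2 + 3y3 + 3y4 ≥ 11
  y1, y2, y3, y4 ≥ 0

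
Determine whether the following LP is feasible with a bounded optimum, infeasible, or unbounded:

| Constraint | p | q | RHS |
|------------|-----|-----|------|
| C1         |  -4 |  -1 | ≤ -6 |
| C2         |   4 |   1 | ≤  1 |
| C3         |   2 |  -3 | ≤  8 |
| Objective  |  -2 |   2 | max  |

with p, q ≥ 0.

Infeasible (no feasible solution exists)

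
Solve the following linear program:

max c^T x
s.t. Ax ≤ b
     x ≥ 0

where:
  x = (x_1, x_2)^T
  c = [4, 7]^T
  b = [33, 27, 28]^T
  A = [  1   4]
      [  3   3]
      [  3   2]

Evaluate the objective at each vertex of the feasible region:
  z(0, 0) = 0
  z(9, 0) = 36
  z(1, 8) = 60  ←
  z(0, 8.25) = 57.75
The maximum is at x_1 = 1, x_2 = 8.

x_1 = 1, x_2 = 8, z = 60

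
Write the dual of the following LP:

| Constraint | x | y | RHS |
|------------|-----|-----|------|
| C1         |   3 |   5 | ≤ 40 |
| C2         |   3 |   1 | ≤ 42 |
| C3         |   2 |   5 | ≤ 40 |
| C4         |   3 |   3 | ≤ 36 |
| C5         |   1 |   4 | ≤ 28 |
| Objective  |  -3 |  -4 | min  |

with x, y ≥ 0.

Primal min cᵀx s.t. Ax ≤ b, x ≥ 0  →  Dual max −bᵀy s.t. Aᵀy ≥ −c, y ≥ 0.

Maximize: z = -40y1 - 42y2 - 40y3 - 36y4 - 28y5

Subject to:
  3y1 + 3y2 + 2y3 + 3y4 + y5 ≥ 3
  5y1 + y2 + 5y3 + 3y4 + 4y5 ≥ 4
  y1, y2, y3, y4, y5 ≥ 0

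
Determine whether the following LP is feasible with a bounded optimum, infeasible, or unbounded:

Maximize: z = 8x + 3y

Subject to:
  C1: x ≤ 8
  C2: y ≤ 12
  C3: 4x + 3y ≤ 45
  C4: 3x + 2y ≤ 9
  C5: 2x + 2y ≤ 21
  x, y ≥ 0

Feasible with a bounded optimal solution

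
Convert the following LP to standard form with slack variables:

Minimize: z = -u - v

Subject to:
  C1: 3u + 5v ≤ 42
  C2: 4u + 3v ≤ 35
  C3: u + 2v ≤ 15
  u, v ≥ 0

min z = -u - v

s.t.
  3u + 5v + s1 = 42
  4u + 3v + s2 = 35
  u + 2v + s3 = 15
  u, v, s1, s2, s3 ≥ 0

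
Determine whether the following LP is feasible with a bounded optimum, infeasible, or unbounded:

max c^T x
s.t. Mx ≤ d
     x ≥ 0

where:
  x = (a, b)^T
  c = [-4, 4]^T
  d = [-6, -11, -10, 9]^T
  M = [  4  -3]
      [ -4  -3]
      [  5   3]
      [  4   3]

Infeasible (no feasible solution exists)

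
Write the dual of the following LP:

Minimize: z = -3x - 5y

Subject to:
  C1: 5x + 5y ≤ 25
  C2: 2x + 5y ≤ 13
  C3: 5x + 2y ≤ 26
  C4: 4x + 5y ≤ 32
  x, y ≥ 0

Primal min cᵀx s.t. Ax ≤ b, x ≥ 0  →  Dual max −bᵀy s.t. Aᵀy ≥ −c, y ≥ 0.

Maximize: z = -25y1 - 13y2 - 26y3 - 32y4

Subject to:
  5y1 + 2y2 + 5y3 + 4y4 ≥ 3
  5y1 + 5y2 + 2y3 + 5y4 ≥ 5
  y1, y2, y3, y4 ≥ 0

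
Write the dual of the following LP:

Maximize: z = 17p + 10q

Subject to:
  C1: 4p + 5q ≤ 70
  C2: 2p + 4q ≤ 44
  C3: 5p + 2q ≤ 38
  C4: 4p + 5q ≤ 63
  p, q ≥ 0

Primal max cᵀx s.t. Ax ≤ b, x ≥ 0  →  Dual min bᵀy s.t. Aᵀy ≥ c, y ≥ 0.

Minimize: z = 70y1 + 44y2 + 38y3 + 63y4

Subject to:
  4y1 + 2y2 + 5y3 + 4y4 ≥ 17
  5y1 + 4y2 + 2y3 + 5y4 ≥ 10
  y1, y2, y3, y4 ≥ 0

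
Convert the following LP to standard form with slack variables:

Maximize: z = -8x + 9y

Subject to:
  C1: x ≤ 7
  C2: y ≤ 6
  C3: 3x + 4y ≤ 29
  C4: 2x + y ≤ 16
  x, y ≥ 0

max z = -8x + 9y

s.t.
  x + s1 = 7
  y + s2 = 6
  3x + 4y + s3 = 29
  2x + y + s4 = 16
  x, y, s1, s2, s3, s4 ≥ 0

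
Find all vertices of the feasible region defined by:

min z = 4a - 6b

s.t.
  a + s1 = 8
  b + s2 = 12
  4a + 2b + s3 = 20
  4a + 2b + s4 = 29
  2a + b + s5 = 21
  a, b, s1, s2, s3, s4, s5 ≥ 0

(0, 0), (5, 0), (0, 10)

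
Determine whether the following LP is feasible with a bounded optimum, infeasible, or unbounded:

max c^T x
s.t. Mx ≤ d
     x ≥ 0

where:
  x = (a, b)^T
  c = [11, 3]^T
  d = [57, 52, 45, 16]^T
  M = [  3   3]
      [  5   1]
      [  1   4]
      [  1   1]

Feasible with a bounded optimal solution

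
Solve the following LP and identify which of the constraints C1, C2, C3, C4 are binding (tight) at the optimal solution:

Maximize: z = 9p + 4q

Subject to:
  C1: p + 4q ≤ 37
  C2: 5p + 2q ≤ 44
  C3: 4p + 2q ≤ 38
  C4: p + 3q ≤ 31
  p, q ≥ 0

At p = 6, q = 7, compute slack b - a·x for each constraint:
  C1: 37 − 34 = 3  (slack)
  C2: 44 − 44 = 0  (binding)
  C3: 38 − 38 = 0  (binding)
  C4: 31 − 27 = 4  (slack)

Optimal: p = 6, q = 7
Binding: C2, C3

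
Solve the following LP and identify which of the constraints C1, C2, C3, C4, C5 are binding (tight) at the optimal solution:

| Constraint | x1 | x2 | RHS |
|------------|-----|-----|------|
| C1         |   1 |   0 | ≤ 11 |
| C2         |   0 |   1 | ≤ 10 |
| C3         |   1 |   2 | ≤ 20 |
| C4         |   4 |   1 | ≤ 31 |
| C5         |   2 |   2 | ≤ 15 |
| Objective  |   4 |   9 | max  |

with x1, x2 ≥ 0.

At x1 = 0, x2 = 7.5, compute slack b - a·x for each constraint:
  C1: 11 − 0 = 11  (slack)
  C2: 10 − 7.5 = 2.5  (slack)
  C3: 20 − 15 = 5  (slack)
  C4: 31 − 7.5 = 23.5  (slack)
  C5: 15 − 15 = 0  (binding)

Optimal: x1 = 0, x2 = 7.5
Binding: C5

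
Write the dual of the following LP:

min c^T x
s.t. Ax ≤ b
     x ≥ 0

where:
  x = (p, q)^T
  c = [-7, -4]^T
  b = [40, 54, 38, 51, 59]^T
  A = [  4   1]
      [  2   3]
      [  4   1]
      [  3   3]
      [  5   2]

Primal min cᵀx s.t. Ax ≤ b, x ≥ 0  →  Dual max −bᵀy s.t. Aᵀy ≥ −c, y ≥ 0.

Maximize: z = -40y1 - 54y2 - 38y3 - 51y4 - 59y5

Subject to:
  4y1 + 2y2 + 4y3 + 3y4 + 5y5 ≥ 7
  y1 + 3y2 + y3 + 3y4 + 2y5 ≥ 4
  y1, y2, y3, y4, y5 ≥ 0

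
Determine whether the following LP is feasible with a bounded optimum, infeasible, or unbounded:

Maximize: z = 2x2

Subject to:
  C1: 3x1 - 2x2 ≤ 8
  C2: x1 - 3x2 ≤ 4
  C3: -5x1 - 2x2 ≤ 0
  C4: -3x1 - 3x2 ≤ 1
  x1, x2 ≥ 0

Unbounded (objective can increase without bound)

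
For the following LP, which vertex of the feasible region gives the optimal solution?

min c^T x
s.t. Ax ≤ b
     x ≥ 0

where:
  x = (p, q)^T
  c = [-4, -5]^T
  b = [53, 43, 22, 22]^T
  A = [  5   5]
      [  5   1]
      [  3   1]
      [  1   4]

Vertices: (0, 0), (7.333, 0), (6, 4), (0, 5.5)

Evaluate the objective at each vertex of the feasible region:
  z(0, 0) = 0
  z(7.333, 0) = -29.33
  z(6, 4) = -44  ←
  z(0, 5.5) = -27.5
The minimum is at p = 6, q = 4.

(6, 4)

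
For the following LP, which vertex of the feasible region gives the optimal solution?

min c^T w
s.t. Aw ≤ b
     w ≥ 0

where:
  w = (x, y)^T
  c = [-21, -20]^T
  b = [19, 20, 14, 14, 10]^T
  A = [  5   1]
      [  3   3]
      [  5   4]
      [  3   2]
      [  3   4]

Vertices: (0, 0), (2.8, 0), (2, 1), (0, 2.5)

Evaluate the objective at each vertex of the feasible region:
  z(0, 0) = 0
  z(2.8, 0) = -58.8
  z(2, 1) = -62  ←
  z(0, 2.5) = -50
The minimum is at x = 2, y = 1.

(2, 1)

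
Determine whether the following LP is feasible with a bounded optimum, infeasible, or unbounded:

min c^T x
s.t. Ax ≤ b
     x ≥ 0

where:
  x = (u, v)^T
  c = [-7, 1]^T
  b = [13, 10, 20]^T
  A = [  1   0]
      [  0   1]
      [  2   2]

Feasible with a bounded optimal solution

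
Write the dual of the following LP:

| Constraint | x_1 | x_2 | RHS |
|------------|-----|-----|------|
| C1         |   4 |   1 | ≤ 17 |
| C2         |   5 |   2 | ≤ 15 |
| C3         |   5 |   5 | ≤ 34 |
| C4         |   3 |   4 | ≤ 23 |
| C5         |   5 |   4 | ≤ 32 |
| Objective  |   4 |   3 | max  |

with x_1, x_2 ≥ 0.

Primal max cᵀx s.t. Ax ≤ b, x ≥ 0  →  Dual min bᵀy s.t. Aᵀy ≥ c, y ≥ 0.

Minimize: z = 17y1 + 15y2 + 34y3 + 23y4 + 32y5

Subject to:
  4y1 + 5y2 + 5y3 + 3y4 + 5y5 ≥ 4
  y1 + 2y2 + 5y3 + 4y4 + 4y5 ≥ 3
  y1, y2, y3, y4, y5 ≥ 0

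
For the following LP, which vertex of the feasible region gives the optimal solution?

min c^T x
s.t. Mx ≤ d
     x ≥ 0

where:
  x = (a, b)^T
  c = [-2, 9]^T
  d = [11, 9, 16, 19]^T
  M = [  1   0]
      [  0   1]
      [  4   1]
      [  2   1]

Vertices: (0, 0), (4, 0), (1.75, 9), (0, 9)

Evaluate the objective at each vertex of the feasible region:
  z(0, 0) = 0
  z(4, 0) = -8  ←
  z(1.75, 9) = 77.5
  z(0, 9) = 81
The minimum is at a = 4, b = 0.

(4, 0)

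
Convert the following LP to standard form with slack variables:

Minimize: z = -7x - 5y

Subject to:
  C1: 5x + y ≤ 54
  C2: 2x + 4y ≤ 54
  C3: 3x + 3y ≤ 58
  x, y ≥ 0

min z = -7x - 5y

s.t.
  5x + y + s1 = 54
  2x + 4y + s2 = 54
  3x + 3y + s3 = 58
  x, y, s1, s2, s3 ≥ 0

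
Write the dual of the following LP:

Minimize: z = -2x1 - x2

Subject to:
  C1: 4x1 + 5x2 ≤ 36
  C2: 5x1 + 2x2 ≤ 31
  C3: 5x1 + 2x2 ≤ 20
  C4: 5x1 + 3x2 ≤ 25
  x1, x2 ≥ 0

Primal min cᵀx s.t. Ax ≤ b, x ≥ 0  →  Dual max −bᵀy s.t. Aᵀy ≥ −c, y ≥ 0.

Maximize: z = -36y1 - 31y2 - 20y3 - 25y4

Subject to:
  4y1 + 5y2 + 5y3 + 5y4 ≥ 2
  5y1 + 2y2 + 2y3 + 3y4 ≥ 1
  y1, y2, y3, y4 ≥ 0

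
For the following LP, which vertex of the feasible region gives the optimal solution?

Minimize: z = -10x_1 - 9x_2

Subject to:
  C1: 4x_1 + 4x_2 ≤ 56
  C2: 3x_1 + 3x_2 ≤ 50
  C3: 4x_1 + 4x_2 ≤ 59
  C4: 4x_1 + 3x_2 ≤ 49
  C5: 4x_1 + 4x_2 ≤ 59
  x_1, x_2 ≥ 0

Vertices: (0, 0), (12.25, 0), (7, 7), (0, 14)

Evaluate the objective at each vertex of the feasible region:
  z(0, 0) = 0
  z(12.25, 0) = -122.5
  z(7, 7) = -133  ←
  z(0, 14) = -126
The minimum is at x_1 = 7, x_2 = 7.

(7, 7)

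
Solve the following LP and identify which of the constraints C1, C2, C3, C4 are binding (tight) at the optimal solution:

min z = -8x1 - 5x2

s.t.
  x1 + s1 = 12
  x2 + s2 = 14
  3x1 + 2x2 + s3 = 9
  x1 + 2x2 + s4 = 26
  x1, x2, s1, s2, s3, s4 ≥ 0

At x1 = 3, x2 = 0, compute slack b - a·x for each constraint:
  C1: 12 − 3 = 9  (slack)
  C2: 14 − 0 = 14  (slack)
  C3: 9 − 9 = 0  (binding)
  C4: 26 − 3 = 23  (slack)

Optimal: x1 = 3, x2 = 0
Binding: C3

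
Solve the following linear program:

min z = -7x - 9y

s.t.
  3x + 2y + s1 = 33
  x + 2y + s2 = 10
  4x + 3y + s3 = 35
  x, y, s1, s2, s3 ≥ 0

Evaluate the objective at each vertex of the feasible region:
  z(0, 0) = 0
  z(8.75, 0) = -61.25
  z(8, 1) = -65  ←
  z(0, 5) = -45
The minimum is at x = 8, y = 1.

x = 8, y = 1, z = -65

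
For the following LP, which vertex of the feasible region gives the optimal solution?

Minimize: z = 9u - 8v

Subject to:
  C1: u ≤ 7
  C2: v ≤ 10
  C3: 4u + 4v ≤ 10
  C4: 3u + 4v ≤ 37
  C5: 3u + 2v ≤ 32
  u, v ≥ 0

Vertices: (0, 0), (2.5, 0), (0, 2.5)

Evaluate the objective at each vertex of the feasible region:
  z(0, 0) = 0
  z(2.5, 0) = 22.5
  z(0, 2.5) = -20  ←
The minimum is at u = 0, v = 2.5.

(0, 2.5)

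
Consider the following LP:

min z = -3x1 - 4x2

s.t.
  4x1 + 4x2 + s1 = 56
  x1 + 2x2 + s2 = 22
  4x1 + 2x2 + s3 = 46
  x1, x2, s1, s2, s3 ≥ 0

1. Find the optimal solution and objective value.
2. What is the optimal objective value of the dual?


1. x1 = 6, x2 = 8, z = -50
2. -50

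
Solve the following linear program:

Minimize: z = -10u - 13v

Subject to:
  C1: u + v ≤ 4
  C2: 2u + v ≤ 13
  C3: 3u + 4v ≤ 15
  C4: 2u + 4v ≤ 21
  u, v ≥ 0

Evaluate the objective at each vertex of the feasible region:
  z(0, 0) = 0
  z(4, 0) = -40
  z(1, 3) = -49  ←
  z(0, 3.75) = -48.75
The minimum is at u = 1, v = 3.

u = 1, v = 3, z = -49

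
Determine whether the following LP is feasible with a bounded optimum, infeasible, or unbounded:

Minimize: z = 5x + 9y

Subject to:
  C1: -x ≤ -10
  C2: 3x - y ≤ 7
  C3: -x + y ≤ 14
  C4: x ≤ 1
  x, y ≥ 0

Infeasible (no feasible solution exists)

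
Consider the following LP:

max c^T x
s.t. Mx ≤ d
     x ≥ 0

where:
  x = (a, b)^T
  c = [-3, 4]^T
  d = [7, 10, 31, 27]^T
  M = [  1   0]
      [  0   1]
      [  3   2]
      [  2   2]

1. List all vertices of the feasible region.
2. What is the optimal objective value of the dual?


1. (0, 0), (7, 0), (7, 5), (4, 9.5), (3.5, 10), (0, 10)
2. 40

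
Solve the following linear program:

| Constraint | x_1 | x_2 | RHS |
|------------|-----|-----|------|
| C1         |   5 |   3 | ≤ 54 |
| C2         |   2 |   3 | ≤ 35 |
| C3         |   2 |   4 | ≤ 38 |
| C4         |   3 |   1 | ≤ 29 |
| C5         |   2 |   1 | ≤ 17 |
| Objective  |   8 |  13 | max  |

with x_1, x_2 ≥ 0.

Evaluate the objective at each vertex of the feasible region:
  z(0, 0) = 0
  z(8.5, 0) = 68
  z(5, 7) = 131  ←
  z(0, 9.5) = 123.5
The maximum is at x_1 = 5, x_2 = 7.

x_1 = 5, x_2 = 7, z = 131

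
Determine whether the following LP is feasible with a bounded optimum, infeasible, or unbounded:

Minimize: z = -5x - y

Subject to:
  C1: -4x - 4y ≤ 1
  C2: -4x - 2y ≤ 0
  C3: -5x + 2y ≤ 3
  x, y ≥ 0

Unbounded (objective can decrease without bound)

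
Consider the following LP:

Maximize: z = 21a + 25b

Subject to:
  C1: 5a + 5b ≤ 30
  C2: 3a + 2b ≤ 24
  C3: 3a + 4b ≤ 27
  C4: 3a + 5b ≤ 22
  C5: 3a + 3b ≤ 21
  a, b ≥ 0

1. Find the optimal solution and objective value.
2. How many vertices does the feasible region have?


1. a = 4, b = 2, z = 134
2. 4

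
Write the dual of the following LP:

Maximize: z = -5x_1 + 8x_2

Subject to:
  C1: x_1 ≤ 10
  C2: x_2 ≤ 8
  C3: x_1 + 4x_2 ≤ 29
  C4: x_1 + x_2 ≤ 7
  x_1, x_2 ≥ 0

Primal max cᵀx s.t. Ax ≤ b, x ≥ 0  →  Dual min bᵀy s.t. Aᵀy ≥ c, y ≥ 0.

Minimize: z = 10y1 + 8y2 + 29y3 + 7y4

Subject to:
  y1 + y3 + y4 ≥ -5
  y2 + 4y3 + y4 ≥ 8
  y1, y2, y3, y4 ≥ 0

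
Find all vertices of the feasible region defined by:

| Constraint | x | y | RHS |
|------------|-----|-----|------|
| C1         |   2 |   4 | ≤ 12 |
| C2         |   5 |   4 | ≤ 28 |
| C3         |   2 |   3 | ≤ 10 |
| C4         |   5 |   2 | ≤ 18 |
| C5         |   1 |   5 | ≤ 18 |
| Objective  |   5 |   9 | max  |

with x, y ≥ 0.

(0, 0), (3.6, 0), (3.091, 1.273), (2, 2), (0, 3)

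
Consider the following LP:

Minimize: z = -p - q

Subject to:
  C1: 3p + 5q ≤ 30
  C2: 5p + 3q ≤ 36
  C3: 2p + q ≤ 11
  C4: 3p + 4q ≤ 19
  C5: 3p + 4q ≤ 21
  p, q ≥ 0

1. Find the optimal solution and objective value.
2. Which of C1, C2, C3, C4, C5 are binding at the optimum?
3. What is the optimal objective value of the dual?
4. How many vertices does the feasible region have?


1. p = 5, q = 1, z = -6
2. C3, C4
3. -6
4. 4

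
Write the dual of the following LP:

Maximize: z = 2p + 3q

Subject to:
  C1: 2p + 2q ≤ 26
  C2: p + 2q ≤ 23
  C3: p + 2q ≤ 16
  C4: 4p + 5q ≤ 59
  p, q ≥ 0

Primal max cᵀx s.t. Ax ≤ b, x ≥ 0  →  Dual min bᵀy s.t. Aᵀy ≥ c, y ≥ 0.

Minimize: z = 26y1 + 23y2 + 16y3 + 59y4

Subject to:
  2y1 + y2 + y3 + 4y4 ≥ 2
  2y1 + 2y2 + 2y3 + 5y4 ≥ 3
  y1, y2, y3, y4 ≥ 0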